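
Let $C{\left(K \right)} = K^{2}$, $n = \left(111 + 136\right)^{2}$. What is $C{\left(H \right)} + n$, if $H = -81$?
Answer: $67570$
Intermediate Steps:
$n = 61009$ ($n = 247^{2} = 61009$)
$C{\left(H \right)} + n = \left(-81\right)^{2} + 61009 = 6561 + 61009 = 67570$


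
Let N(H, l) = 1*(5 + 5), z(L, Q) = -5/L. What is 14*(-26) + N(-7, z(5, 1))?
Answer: -354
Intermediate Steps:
N(H, l) = 10 (N(H, l) = 1*10 = 10)
14*(-26) + N(-7, z(5, 1)) = 14*(-26) + 10 = -364 + 10 = -354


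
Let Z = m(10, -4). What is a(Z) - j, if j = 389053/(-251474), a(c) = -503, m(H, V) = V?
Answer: -126102369/251474 ≈ -501.45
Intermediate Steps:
Z = -4
j = -389053/251474 (j = 389053*(-1/251474) = -389053/251474 ≈ -1.5471)
a(Z) - j = -503 - 1*(-389053/251474) = -503 + 389053/251474 = -126102369/251474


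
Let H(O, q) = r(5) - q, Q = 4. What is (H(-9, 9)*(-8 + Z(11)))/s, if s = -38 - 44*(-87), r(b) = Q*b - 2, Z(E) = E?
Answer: 27/3790 ≈ 0.0071240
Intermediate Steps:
r(b) = -2 + 4*b (r(b) = 4*b - 2 = -2 + 4*b)
H(O, q) = 18 - q (H(O, q) = (-2 + 4*5) - q = (-2 + 20) - q = 18 - q)
s = 3790 (s = -38 + 3828 = 3790)
(H(-9, 9)*(-8 + Z(11)))/s = ((18 - 1*9)*(-8 + 11))/3790 = ((18 - 9)*3)*(1/3790) = (9*3)*(1/3790) = 27*(1/3790) = 27/3790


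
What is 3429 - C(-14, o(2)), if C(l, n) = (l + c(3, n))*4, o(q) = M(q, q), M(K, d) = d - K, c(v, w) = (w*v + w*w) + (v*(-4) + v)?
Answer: 3521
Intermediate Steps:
c(v, w) = w² - 3*v + v*w (c(v, w) = (v*w + w²) + (-4*v + v) = (w² + v*w) - 3*v = w² - 3*v + v*w)
o(q) = 0 (o(q) = q - q = 0)
C(l, n) = -36 + 4*l + 4*n² + 12*n (C(l, n) = (l + (n² - 3*3 + 3*n))*4 = (l + (n² - 9 + 3*n))*4 = (l + (-9 + n² + 3*n))*4 = (-9 + l + n² + 3*n)*4 = -36 + 4*l + 4*n² + 12*n)
3429 - C(-14, o(2)) = 3429 - (-36 + 4*(-14) + 4*0² + 12*0) = 3429 - (-36 - 56 + 4*0 + 0) = 3429 - (-36 - 56 + 0 + 0) = 3429 - 1*(-92) = 3429 + 92 = 3521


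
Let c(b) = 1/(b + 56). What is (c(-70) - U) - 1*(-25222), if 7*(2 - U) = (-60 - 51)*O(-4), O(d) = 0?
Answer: 353079/14 ≈ 25220.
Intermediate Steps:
c(b) = 1/(56 + b)
U = 2 (U = 2 - (-60 - 51)*0/7 = 2 - (-111)*0/7 = 2 - ⅐*0 = 2 + 0 = 2)
(c(-70) - U) - 1*(-25222) = (1/(56 - 70) - 1*2) - 1*(-25222) = (1/(-14) - 2) + 25222 = (-1/14 - 2) + 25222 = -29/14 + 25222 = 353079/14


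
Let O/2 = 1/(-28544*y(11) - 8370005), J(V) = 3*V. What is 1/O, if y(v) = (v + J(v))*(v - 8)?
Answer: -12137813/2 ≈ -6.0689e+6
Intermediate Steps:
y(v) = 4*v*(-8 + v) (y(v) = (v + 3*v)*(v - 8) = (4*v)*(-8 + v) = 4*v*(-8 + v))
O = -2/12137813 (O = 2/(-114176*11*(-8 + 11) - 8370005) = 2/(-114176*11*3 - 8370005) = 2/(-28544*132 - 8370005) = 2/(-3767808 - 8370005) = 2/(-12137813) = 2*(-1/12137813) = -2/12137813 ≈ -1.6477e-7)
1/O = 1/(-2/12137813) = -12137813/2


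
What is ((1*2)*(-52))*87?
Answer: -9048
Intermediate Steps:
((1*2)*(-52))*87 = (2*(-52))*87 = -104*87 = -9048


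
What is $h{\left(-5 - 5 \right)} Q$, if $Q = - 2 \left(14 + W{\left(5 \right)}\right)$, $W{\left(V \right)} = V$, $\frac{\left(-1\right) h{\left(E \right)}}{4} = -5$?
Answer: $-760$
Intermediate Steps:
$h{\left(E \right)} = 20$ ($h{\left(E \right)} = \left(-4\right) \left(-5\right) = 20$)
$Q = -38$ ($Q = - 2 \left(14 + 5\right) = \left(-2\right) 19 = -38$)
$h{\left(-5 - 5 \right)} Q = 20 \left(-38\right) = -760$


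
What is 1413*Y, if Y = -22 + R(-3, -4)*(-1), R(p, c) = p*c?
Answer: -48042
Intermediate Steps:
R(p, c) = c*p
Y = -34 (Y = -22 - 4*(-3)*(-1) = -22 + 12*(-1) = -22 - 12 = -34)
1413*Y = 1413*(-34) = -48042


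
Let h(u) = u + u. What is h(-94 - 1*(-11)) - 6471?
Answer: -6637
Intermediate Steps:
h(u) = 2*u
h(-94 - 1*(-11)) - 6471 = 2*(-94 - 1*(-11)) - 6471 = 2*(-94 + 11) - 6471 = 2*(-83) - 6471 = -166 - 6471 = -6637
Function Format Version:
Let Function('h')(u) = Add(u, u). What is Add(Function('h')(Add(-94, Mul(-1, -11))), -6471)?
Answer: -6637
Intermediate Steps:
Function('h')(u) = Mul(2, u)
Add(Function('h')(Add(-94, Mul(-1, -11))), -6471) = Add(Mul(2, Add(-94, Mul(-1, -11))), -6471) = Add(Mul(2, Add(-94, 11)), -6471) = Add(Mul(2, -83), -6471) = Add(-166, -6471) = -6637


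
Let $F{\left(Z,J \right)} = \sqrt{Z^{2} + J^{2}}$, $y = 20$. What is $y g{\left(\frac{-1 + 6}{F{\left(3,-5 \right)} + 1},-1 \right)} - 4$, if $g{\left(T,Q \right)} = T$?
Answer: $- \frac{232}{33} + \frac{100 \sqrt{34}}{33} \approx 10.639$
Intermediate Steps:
$F{\left(Z,J \right)} = \sqrt{J^{2} + Z^{2}}$
$y g{\left(\frac{-1 + 6}{F{\left(3,-5 \right)} + 1},-1 \right)} - 4 = 20 \frac{-1 + 6}{\sqrt{\left(-5\right)^{2} + 3^{2}} + 1} - 4 = 20 \frac{5}{\sqrt{25 + 9} + 1} - 4 = 20 \frac{5}{\sqrt{34} + 1} - 4 = 20 \frac{5}{1 + \sqrt{34}} - 4 = \frac{100}{1 + \sqrt{34}} - 4 = -4 + \frac{100}{1 + \sqrt{34}}$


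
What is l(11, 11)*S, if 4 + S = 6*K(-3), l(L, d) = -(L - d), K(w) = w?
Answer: 0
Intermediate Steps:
l(L, d) = d - L
S = -22 (S = -4 + 6*(-3) = -4 - 18 = -22)
l(11, 11)*S = (11 - 1*11)*(-22) = (11 - 11)*(-22) = 0*(-22) = 0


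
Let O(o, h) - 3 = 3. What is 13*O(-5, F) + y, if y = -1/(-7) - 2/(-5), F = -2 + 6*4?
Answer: 2749/35 ≈ 78.543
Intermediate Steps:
F = 22 (F = -2 + 24 = 22)
y = 19/35 (y = -1*(-⅐) - 2*(-⅕) = ⅐ + ⅖ = 19/35 ≈ 0.54286)
O(o, h) = 6 (O(o, h) = 3 + 3 = 6)
13*O(-5, F) + y = 13*6 + 19/35 = 78 + 19/35 = 2749/35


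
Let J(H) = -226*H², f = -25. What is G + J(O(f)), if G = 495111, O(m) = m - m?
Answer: 495111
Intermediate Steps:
O(m) = 0
G + J(O(f)) = 495111 - 226*0² = 495111 - 226*0 = 495111 + 0 = 495111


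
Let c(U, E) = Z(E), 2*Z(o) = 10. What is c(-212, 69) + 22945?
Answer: 22950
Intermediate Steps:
Z(o) = 5 (Z(o) = (½)*10 = 5)
c(U, E) = 5
c(-212, 69) + 22945 = 5 + 22945 = 22950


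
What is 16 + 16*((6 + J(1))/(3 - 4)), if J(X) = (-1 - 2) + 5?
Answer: -112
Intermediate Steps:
J(X) = 2 (J(X) = -3 + 5 = 2)
16 + 16*((6 + J(1))/(3 - 4)) = 16 + 16*((6 + 2)/(3 - 4)) = 16 + 16*(8/(-1)) = 16 + 16*(8*(-1)) = 16 + 16*(-8) = 16 - 128 = -112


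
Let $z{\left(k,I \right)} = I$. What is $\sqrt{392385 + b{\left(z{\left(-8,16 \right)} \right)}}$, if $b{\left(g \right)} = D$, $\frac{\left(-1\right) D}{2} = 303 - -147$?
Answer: $\sqrt{391485} \approx 625.69$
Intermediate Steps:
$D = -900$ ($D = - 2 \left(303 - -147\right) = - 2 \left(303 + 147\right) = \left(-2\right) 450 = -900$)
$b{\left(g \right)} = -900$
$\sqrt{392385 + b{\left(z{\left(-8,16 \right)} \right)}} = \sqrt{392385 - 900} = \sqrt{391485}$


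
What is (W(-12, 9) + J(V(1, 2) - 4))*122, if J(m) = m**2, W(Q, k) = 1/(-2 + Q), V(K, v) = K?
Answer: 7625/7 ≈ 1089.3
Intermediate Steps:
(W(-12, 9) + J(V(1, 2) - 4))*122 = (1/(-2 - 12) + (1 - 4)**2)*122 = (1/(-14) + (-3)**2)*122 = (-1/14 + 9)*122 = (125/14)*122 = 7625/7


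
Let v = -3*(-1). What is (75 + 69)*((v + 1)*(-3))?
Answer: -1728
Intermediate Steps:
v = 3
(75 + 69)*((v + 1)*(-3)) = (75 + 69)*((3 + 1)*(-3)) = 144*(4*(-3)) = 144*(-12) = -1728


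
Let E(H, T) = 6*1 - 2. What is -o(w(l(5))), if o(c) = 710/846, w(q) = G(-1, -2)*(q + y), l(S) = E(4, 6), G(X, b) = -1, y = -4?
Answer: -355/423 ≈ -0.83924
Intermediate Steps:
E(H, T) = 4 (E(H, T) = 6 - 2 = 4)
l(S) = 4
w(q) = 4 - q (w(q) = -(q - 4) = -(-4 + q) = 4 - q)
o(c) = 355/423 (o(c) = 710*(1/846) = 355/423)
-o(w(l(5))) = -1*355/423 = -355/423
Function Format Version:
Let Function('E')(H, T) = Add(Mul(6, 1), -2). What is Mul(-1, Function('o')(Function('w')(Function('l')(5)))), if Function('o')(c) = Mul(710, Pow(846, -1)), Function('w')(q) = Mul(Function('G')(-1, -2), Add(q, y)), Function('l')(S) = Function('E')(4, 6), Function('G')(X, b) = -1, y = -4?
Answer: Rational(-355, 423) ≈ -0.83924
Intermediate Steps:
Function('E')(H, T) = 4 (Function('E')(H, T) = Add(6, -2) = 4)
Function('l')(S) = 4
Function('w')(q) = Add(4, Mul(-1, q)) (Function('w')(q) = Mul(-1, Add(q, -4)) = Mul(-1, Add(-4, q)) = Add(4, Mul(-1, q)))
Function('o')(c) = Rational(355, 423) (Function('o')(c) = Mul(710, Rational(1, 846)) = Rational(355, 423))
Mul(-1, Function('o')(Function('w')(Function('l')(5)))) = Mul(-1, Rational(355, 423)) = Rational(-355, 423)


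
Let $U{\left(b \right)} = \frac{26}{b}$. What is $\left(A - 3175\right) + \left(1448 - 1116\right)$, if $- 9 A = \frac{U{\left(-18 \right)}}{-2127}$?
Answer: $- \frac{489811954}{172287} \approx -2843.0$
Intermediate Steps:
$A = - \frac{13}{172287}$ ($A = - \frac{\frac{26}{-18} \frac{1}{-2127}}{9} = - \frac{26 \left(- \frac{1}{18}\right) \left(- \frac{1}{2127}\right)}{9} = - \frac{\left(- \frac{13}{9}\right) \left(- \frac{1}{2127}\right)}{9} = \left(- \frac{1}{9}\right) \frac{13}{19143} = - \frac{13}{172287} \approx -7.5456 \cdot 10^{-5}$)
$\left(A - 3175\right) + \left(1448 - 1116\right) = \left(- \frac{13}{172287} - 3175\right) + \left(1448 - 1116\right) = - \frac{547011238}{172287} + 332 = - \frac{489811954}{172287}$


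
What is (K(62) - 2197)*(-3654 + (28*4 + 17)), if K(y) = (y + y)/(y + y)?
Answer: 7740900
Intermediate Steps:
K(y) = 1 (K(y) = (2*y)/((2*y)) = (2*y)*(1/(2*y)) = 1)
(K(62) - 2197)*(-3654 + (28*4 + 17)) = (1 - 2197)*(-3654 + (28*4 + 17)) = -2196*(-3654 + (112 + 17)) = -2196*(-3654 + 129) = -2196*(-3525) = 7740900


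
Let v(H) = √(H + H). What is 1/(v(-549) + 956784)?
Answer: 159464/152572603959 - I*√122/305145207918 ≈ 1.0452e-6 - 3.6197e-11*I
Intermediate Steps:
v(H) = √2*√H (v(H) = √(2*H) = √2*√H)
1/(v(-549) + 956784) = 1/(√2*√(-549) + 956784) = 1/(√2*(3*I*√61) + 956784) = 1/(3*I*√122 + 956784) = 1/(956784 + 3*I*√122)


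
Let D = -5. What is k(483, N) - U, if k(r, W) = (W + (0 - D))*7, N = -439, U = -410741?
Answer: 407703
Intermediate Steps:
k(r, W) = 35 + 7*W (k(r, W) = (W + (0 - 1*(-5)))*7 = (W + (0 + 5))*7 = (W + 5)*7 = (5 + W)*7 = 35 + 7*W)
k(483, N) - U = (35 + 7*(-439)) - 1*(-410741) = (35 - 3073) + 410741 = -3038 + 410741 = 407703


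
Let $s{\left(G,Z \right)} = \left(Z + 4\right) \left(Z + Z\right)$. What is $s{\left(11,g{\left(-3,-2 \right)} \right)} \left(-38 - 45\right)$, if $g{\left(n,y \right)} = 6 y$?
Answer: $-15936$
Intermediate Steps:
$s{\left(G,Z \right)} = 2 Z \left(4 + Z\right)$ ($s{\left(G,Z \right)} = \left(4 + Z\right) 2 Z = 2 Z \left(4 + Z\right)$)
$s{\left(11,g{\left(-3,-2 \right)} \right)} \left(-38 - 45\right) = 2 \cdot 6 \left(-2\right) \left(4 + 6 \left(-2\right)\right) \left(-38 - 45\right) = 2 \left(-12\right) \left(4 - 12\right) \left(-83\right) = 2 \left(-12\right) \left(-8\right) \left(-83\right) = 192 \left(-83\right) = -15936$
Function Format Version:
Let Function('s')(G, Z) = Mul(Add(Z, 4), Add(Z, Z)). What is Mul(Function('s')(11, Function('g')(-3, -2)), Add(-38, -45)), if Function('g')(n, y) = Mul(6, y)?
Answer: -15936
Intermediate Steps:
Function('s')(G, Z) = Mul(2, Z, Add(4, Z)) (Function('s')(G, Z) = Mul(Add(4, Z), Mul(2, Z)) = Mul(2, Z, Add(4, Z)))
Mul(Function('s')(11, Function('g')(-3, -2)), Add(-38, -45)) = Mul(Mul(2, Mul(6, -2), Add(4, Mul(6, -2))), Add(-38, -45)) = Mul(Mul(2, -12, Add(4, -12)), -83) = Mul(Mul(2, -12, -8), -83) = Mul(192, -83) = -15936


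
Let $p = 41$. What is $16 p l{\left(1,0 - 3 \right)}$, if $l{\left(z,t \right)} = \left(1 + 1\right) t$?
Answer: $-3936$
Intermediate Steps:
$l{\left(z,t \right)} = 2 t$
$16 p l{\left(1,0 - 3 \right)} = 16 \cdot 41 \cdot 2 \left(0 - 3\right) = 656 \cdot 2 \left(0 - 3\right) = 656 \cdot 2 \left(-3\right) = 656 \left(-6\right) = -3936$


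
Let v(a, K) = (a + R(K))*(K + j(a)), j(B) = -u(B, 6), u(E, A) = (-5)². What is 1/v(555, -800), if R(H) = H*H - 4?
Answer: -1/528454575 ≈ -1.8923e-9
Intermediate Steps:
R(H) = -4 + H² (R(H) = H² - 4 = -4 + H²)
u(E, A) = 25
j(B) = -25 (j(B) = -1*25 = -25)
v(a, K) = (-25 + K)*(-4 + a + K²) (v(a, K) = (a + (-4 + K²))*(K - 25) = (-4 + a + K²)*(-25 + K) = (-25 + K)*(-4 + a + K²))
1/v(555, -800) = 1/(100 - 25*555 - 25*(-800)² - 800*555 - 800*(-4 + (-800)²)) = 1/(100 - 13875 - 25*640000 - 444000 - 800*(-4 + 640000)) = 1/(100 - 13875 - 16000000 - 444000 - 800*639996) = 1/(100 - 13875 - 16000000 - 444000 - 511996800) = 1/(-528454575) = -1/528454575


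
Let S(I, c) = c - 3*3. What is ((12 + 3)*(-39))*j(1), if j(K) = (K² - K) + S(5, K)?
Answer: 4680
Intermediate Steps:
S(I, c) = -9 + c (S(I, c) = c - 9 = -9 + c)
j(K) = -9 + K² (j(K) = (K² - K) + (-9 + K) = -9 + K²)
((12 + 3)*(-39))*j(1) = ((12 + 3)*(-39))*(-9 + 1²) = (15*(-39))*(-9 + 1) = -585*(-8) = 4680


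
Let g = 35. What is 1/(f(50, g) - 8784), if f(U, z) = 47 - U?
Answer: -1/8787 ≈ -0.00011380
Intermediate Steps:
1/(f(50, g) - 8784) = 1/((47 - 1*50) - 8784) = 1/((47 - 50) - 8784) = 1/(-3 - 8784) = 1/(-8787) = -1/8787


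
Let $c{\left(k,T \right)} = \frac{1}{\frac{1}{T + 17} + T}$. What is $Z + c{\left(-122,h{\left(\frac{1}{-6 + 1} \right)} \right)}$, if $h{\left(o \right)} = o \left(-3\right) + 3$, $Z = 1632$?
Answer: $\frac{3067043}{1879} \approx 1632.3$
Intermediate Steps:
$h{\left(o \right)} = 3 - 3 o$ ($h{\left(o \right)} = - 3 o + 3 = 3 - 3 o$)
$c{\left(k,T \right)} = \frac{1}{T + \frac{1}{17 + T}}$ ($c{\left(k,T \right)} = \frac{1}{\frac{1}{17 + T} + T} = \frac{1}{T + \frac{1}{17 + T}}$)
$Z + c{\left(-122,h{\left(\frac{1}{-6 + 1} \right)} \right)} = 1632 + \frac{17 + \left(3 - \frac{3}{-6 + 1}\right)}{1 + \left(3 - \frac{3}{-6 + 1}\right)^{2} + 17 \left(3 - \frac{3}{-6 + 1}\right)} = 1632 + \frac{17 + \left(3 - \frac{3}{-5}\right)}{1 + \left(3 - \frac{3}{-5}\right)^{2} + 17 \left(3 - \frac{3}{-5}\right)} = 1632 + \frac{17 + \left(3 - - \frac{3}{5}\right)}{1 + \left(3 - - \frac{3}{5}\right)^{2} + 17 \left(3 - - \frac{3}{5}\right)} = 1632 + \frac{17 + \left(3 + \frac{3}{5}\right)}{1 + \left(3 + \frac{3}{5}\right)^{2} + 17 \left(3 + \frac{3}{5}\right)} = 1632 + \frac{17 + \frac{18}{5}}{1 + \left(\frac{18}{5}\right)^{2} + 17 \cdot \frac{18}{5}} = 1632 + \frac{1}{1 + \frac{324}{25} + \frac{306}{5}} \cdot \frac{103}{5} = 1632 + \frac{1}{\frac{1879}{25}} \cdot \frac{103}{5} = 1632 + \frac{25}{1879} \cdot \frac{103}{5} = 1632 + \frac{515}{1879} = \frac{3067043}{1879}$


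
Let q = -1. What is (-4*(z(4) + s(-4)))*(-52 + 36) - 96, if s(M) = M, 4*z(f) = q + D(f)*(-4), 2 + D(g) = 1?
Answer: -304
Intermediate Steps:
D(g) = -1 (D(g) = -2 + 1 = -1)
z(f) = ¾ (z(f) = (-1 - 1*(-4))/4 = (-1 + 4)/4 = (¼)*3 = ¾)
(-4*(z(4) + s(-4)))*(-52 + 36) - 96 = (-4*(¾ - 4))*(-52 + 36) - 96 = -4*(-13/4)*(-16) - 96 = 13*(-16) - 96 = -208 - 96 = -304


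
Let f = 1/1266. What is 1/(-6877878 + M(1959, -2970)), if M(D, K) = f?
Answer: -1266/8707393547 ≈ -1.4539e-7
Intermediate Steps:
f = 1/1266 ≈ 0.00078989
M(D, K) = 1/1266
1/(-6877878 + M(1959, -2970)) = 1/(-6877878 + 1/1266) = 1/(-8707393547/1266) = -1266/8707393547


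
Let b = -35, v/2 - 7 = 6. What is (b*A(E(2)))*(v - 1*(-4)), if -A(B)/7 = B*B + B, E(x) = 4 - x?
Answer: 44100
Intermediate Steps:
v = 26 (v = 14 + 2*6 = 14 + 12 = 26)
A(B) = -7*B - 7*B² (A(B) = -7*(B*B + B) = -7*(B² + B) = -7*(B + B²) = -7*B - 7*B²)
(b*A(E(2)))*(v - 1*(-4)) = (-(-245)*(4 - 1*2)*(1 + (4 - 1*2)))*(26 - 1*(-4)) = (-(-245)*(4 - 2)*(1 + (4 - 2)))*(26 + 4) = -(-245)*2*(1 + 2)*30 = -(-245)*2*3*30 = -35*(-42)*30 = 1470*30 = 44100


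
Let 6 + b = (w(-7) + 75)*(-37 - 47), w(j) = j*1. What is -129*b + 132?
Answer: 737754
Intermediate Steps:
w(j) = j
b = -5718 (b = -6 + (-7 + 75)*(-37 - 47) = -6 + 68*(-84) = -6 - 5712 = -5718)
-129*b + 132 = -129*(-5718) + 132 = 737622 + 132 = 737754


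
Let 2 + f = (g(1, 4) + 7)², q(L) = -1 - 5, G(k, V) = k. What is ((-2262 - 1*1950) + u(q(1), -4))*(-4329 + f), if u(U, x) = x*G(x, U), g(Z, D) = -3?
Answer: 18105740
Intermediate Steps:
q(L) = -6
u(U, x) = x² (u(U, x) = x*x = x²)
f = 14 (f = -2 + (-3 + 7)² = -2 + 4² = -2 + 16 = 14)
((-2262 - 1*1950) + u(q(1), -4))*(-4329 + f) = ((-2262 - 1*1950) + (-4)²)*(-4329 + 14) = ((-2262 - 1950) + 16)*(-4315) = (-4212 + 16)*(-4315) = -4196*(-4315) = 18105740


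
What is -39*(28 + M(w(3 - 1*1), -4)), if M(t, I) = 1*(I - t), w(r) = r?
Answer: -858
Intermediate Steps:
M(t, I) = I - t
-39*(28 + M(w(3 - 1*1), -4)) = -39*(28 + (-4 - (3 - 1*1))) = -39*(28 + (-4 - (3 - 1))) = -39*(28 + (-4 - 1*2)) = -39*(28 + (-4 - 2)) = -39*(28 - 6) = -39*22 = -858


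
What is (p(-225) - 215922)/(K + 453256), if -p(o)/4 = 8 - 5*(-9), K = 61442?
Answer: -108067/257349 ≈ -0.41992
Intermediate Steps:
p(o) = -212 (p(o) = -4*(8 - 5*(-9)) = -4*(8 + 45) = -4*53 = -212)
(p(-225) - 215922)/(K + 453256) = (-212 - 215922)/(61442 + 453256) = -216134/514698 = -216134*1/514698 = -108067/257349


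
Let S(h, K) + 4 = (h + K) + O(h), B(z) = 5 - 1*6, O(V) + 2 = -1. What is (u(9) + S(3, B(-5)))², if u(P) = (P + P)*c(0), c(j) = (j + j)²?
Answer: 25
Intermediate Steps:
c(j) = 4*j² (c(j) = (2*j)² = 4*j²)
O(V) = -3 (O(V) = -2 - 1 = -3)
u(P) = 0 (u(P) = (P + P)*(4*0²) = (2*P)*(4*0) = (2*P)*0 = 0)
B(z) = -1 (B(z) = 5 - 6 = -1)
S(h, K) = -7 + K + h (S(h, K) = -4 + ((h + K) - 3) = -4 + ((K + h) - 3) = -4 + (-3 + K + h) = -7 + K + h)
(u(9) + S(3, B(-5)))² = (0 + (-7 - 1 + 3))² = (0 - 5)² = (-5)² = 25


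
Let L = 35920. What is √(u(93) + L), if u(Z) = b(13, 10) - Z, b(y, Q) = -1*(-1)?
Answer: 26*√53 ≈ 189.28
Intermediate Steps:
b(y, Q) = 1
u(Z) = 1 - Z
√(u(93) + L) = √((1 - 1*93) + 35920) = √((1 - 93) + 35920) = √(-92 + 35920) = √35828 = 26*√53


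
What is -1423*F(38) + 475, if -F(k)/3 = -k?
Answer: -161747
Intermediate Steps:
F(k) = 3*k (F(k) = -(-3)*k = 3*k)
-1423*F(38) + 475 = -4269*38 + 475 = -1423*114 + 475 = -162222 + 475 = -161747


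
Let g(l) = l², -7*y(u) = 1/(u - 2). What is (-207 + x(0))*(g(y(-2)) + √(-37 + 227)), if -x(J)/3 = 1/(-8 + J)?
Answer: -1653/6272 - 1653*√190/8 ≈ -2848.4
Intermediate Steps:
y(u) = -1/(7*(-2 + u)) (y(u) = -1/(7*(u - 2)) = -1/(7*(-2 + u)))
x(J) = -3/(-8 + J)
(-207 + x(0))*(g(y(-2)) + √(-37 + 227)) = (-207 - 3/(-8 + 0))*((-1/(-14 + 7*(-2)))² + √(-37 + 227)) = (-207 - 3/(-8))*((-1/(-14 - 14))² + √190) = (-207 - 3*(-⅛))*((-1/(-28))² + √190) = (-207 + 3/8)*((-1*(-1/28))² + √190) = -1653*((1/28)² + √190)/8 = -1653*(1/784 + √190)/8 = -1653/6272 - 1653*√190/8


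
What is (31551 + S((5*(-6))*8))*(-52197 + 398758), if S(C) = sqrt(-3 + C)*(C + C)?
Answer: 10934346111 - 1497143520*I*sqrt(3) ≈ 1.0934e+10 - 2.5931e+9*I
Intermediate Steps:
S(C) = 2*C*sqrt(-3 + C) (S(C) = sqrt(-3 + C)*(2*C) = 2*C*sqrt(-3 + C))
(31551 + S((5*(-6))*8))*(-52197 + 398758) = (31551 + 2*((5*(-6))*8)*sqrt(-3 + (5*(-6))*8))*(-52197 + 398758) = (31551 + 2*(-30*8)*sqrt(-3 - 30*8))*346561 = (31551 + 2*(-240)*sqrt(-3 - 240))*346561 = (31551 + 2*(-240)*sqrt(-243))*346561 = (31551 + 2*(-240)*(9*I*sqrt(3)))*346561 = (31551 - 4320*I*sqrt(3))*346561 = 10934346111 - 1497143520*I*sqrt(3)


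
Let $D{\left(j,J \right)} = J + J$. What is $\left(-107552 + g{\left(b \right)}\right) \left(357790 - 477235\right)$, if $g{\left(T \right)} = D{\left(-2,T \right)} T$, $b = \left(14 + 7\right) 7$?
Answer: $7684374630$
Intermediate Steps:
$D{\left(j,J \right)} = 2 J$
$b = 147$ ($b = 21 \cdot 7 = 147$)
$g{\left(T \right)} = 2 T^{2}$ ($g{\left(T \right)} = 2 T T = 2 T^{2}$)
$\left(-107552 + g{\left(b \right)}\right) \left(357790 - 477235\right) = \left(-107552 + 2 \cdot 147^{2}\right) \left(357790 - 477235\right) = \left(-107552 + 2 \cdot 21609\right) \left(-119445\right) = \left(-107552 + 43218\right) \left(-119445\right) = \left(-64334\right) \left(-119445\right) = 7684374630$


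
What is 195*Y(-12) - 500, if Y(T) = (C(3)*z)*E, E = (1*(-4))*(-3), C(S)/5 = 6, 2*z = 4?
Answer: 139900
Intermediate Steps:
z = 2 (z = (½)*4 = 2)
C(S) = 30 (C(S) = 5*6 = 30)
E = 12 (E = -4*(-3) = 12)
Y(T) = 720 (Y(T) = (30*2)*12 = 60*12 = 720)
195*Y(-12) - 500 = 195*720 - 500 = 140400 - 500 = 139900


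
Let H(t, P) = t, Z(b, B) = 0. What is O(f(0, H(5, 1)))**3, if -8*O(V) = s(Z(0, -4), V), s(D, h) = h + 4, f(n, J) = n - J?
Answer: 1/512 ≈ 0.0019531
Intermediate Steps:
s(D, h) = 4 + h
O(V) = -1/2 - V/8 (O(V) = -(4 + V)/8 = -1/2 - V/8)
O(f(0, H(5, 1)))**3 = (-1/2 - (0 - 1*5)/8)**3 = (-1/2 - (0 - 5)/8)**3 = (-1/2 - 1/8*(-5))**3 = (-1/2 + 5/8)**3 = (1/8)**3 = 1/512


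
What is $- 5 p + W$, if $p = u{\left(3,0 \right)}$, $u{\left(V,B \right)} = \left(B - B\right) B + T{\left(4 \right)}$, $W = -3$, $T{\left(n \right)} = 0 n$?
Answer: $-3$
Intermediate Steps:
$T{\left(n \right)} = 0$
$u{\left(V,B \right)} = 0$ ($u{\left(V,B \right)} = \left(B - B\right) B + 0 = 0 B + 0 = 0 + 0 = 0$)
$p = 0$
$- 5 p + W = \left(-5\right) 0 - 3 = 0 - 3 = -3$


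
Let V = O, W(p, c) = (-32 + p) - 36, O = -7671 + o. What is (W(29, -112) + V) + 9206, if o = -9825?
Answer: -8329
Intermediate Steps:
O = -17496 (O = -7671 - 9825 = -17496)
W(p, c) = -68 + p
V = -17496
(W(29, -112) + V) + 9206 = ((-68 + 29) - 17496) + 9206 = (-39 - 17496) + 9206 = -17535 + 9206 = -8329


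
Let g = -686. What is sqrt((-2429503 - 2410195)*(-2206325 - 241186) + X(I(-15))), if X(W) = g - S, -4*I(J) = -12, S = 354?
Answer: sqrt(11845214090638) ≈ 3.4417e+6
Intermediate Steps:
I(J) = 3 (I(J) = -1/4*(-12) = 3)
X(W) = -1040 (X(W) = -686 - 1*354 = -686 - 354 = -1040)
sqrt((-2429503 - 2410195)*(-2206325 - 241186) + X(I(-15))) = sqrt((-2429503 - 2410195)*(-2206325 - 241186) - 1040) = sqrt(-4839698*(-2447511) - 1040) = sqrt(11845214091678 - 1040) = sqrt(11845214090638)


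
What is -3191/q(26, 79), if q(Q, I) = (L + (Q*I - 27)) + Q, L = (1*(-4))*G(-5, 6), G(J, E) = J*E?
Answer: -3191/2173 ≈ -1.4685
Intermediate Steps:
G(J, E) = E*J
L = 120 (L = (1*(-4))*(6*(-5)) = -4*(-30) = 120)
q(Q, I) = 93 + Q + I*Q (q(Q, I) = (120 + (Q*I - 27)) + Q = (120 + (I*Q - 27)) + Q = (120 + (-27 + I*Q)) + Q = (93 + I*Q) + Q = 93 + Q + I*Q)
-3191/q(26, 79) = -3191/(93 + 26 + 79*26) = -3191/(93 + 26 + 2054) = -3191/2173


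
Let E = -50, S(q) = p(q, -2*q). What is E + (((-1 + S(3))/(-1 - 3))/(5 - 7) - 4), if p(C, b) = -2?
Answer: -435/8 ≈ -54.375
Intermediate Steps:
S(q) = -2
E + (((-1 + S(3))/(-1 - 3))/(5 - 7) - 4) = -50 + (((-1 - 2)/(-1 - 3))/(5 - 7) - 4) = -50 + ((-3/(-4))/(-2) - 4) = -50 + (-(-3)*(-1)/(2*4) - 4) = -50 + (-½*¾ - 4) = -50 + (-3/8 - 4) = -50 - 35/8 = -435/8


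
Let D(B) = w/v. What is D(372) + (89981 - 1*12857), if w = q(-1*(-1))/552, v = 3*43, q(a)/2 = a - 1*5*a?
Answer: 686480723/8901 ≈ 77124.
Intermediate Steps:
q(a) = -8*a (q(a) = 2*(a - 1*5*a) = 2*(a - 5*a) = 2*(-4*a) = -8*a)
v = 129
w = -1/69 (w = -(-8)*(-1)/552 = -8*1*(1/552) = -8*1/552 = -1/69 ≈ -0.014493)
D(B) = -1/8901 (D(B) = -1/69/129 = -1/69*1/129 = -1/8901)
D(372) + (89981 - 1*12857) = -1/8901 + (89981 - 1*12857) = -1/8901 + (89981 - 12857) = -1/8901 + 77124 = 686480723/8901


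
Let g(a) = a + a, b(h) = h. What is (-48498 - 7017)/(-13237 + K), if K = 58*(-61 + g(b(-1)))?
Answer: 55515/16891 ≈ 3.2867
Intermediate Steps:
g(a) = 2*a
K = -3654 (K = 58*(-61 + 2*(-1)) = 58*(-61 - 2) = 58*(-63) = -3654)
(-48498 - 7017)/(-13237 + K) = (-48498 - 7017)/(-13237 - 3654) = -55515/(-16891) = -55515*(-1/16891) = 55515/16891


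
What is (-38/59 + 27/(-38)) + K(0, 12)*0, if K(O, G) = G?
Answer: -3037/2242 ≈ -1.3546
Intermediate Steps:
(-38/59 + 27/(-38)) + K(0, 12)*0 = (-38/59 + 27/(-38)) + 12*0 = (-38*1/59 + 27*(-1/38)) + 0 = (-38/59 - 27/38) + 0 = -3037/2242 + 0 = -3037/2242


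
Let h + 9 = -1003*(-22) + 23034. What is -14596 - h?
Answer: -59687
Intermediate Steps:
h = 45091 (h = -9 + (-1003*(-22) + 23034) = -9 + (22066 + 23034) = -9 + 45100 = 45091)
-14596 - h = -14596 - 1*45091 = -14596 - 45091 = -59687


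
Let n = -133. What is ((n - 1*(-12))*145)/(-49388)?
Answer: 17545/49388 ≈ 0.35525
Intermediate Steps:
((n - 1*(-12))*145)/(-49388) = ((-133 - 1*(-12))*145)/(-49388) = ((-133 + 12)*145)*(-1/49388) = -121*145*(-1/49388) = -17545*(-1/49388) = 17545/49388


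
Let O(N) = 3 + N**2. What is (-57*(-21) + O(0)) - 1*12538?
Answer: -11338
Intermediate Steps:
(-57*(-21) + O(0)) - 1*12538 = (-57*(-21) + (3 + 0**2)) - 1*12538 = (1197 + (3 + 0)) - 12538 = (1197 + 3) - 12538 = 1200 - 12538 = -11338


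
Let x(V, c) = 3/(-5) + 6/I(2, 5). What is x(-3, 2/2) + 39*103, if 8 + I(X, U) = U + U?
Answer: 20097/5 ≈ 4019.4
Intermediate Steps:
I(X, U) = -8 + 2*U (I(X, U) = -8 + (U + U) = -8 + 2*U)
x(V, c) = 12/5 (x(V, c) = 3/(-5) + 6/(-8 + 2*5) = 3*(-1/5) + 6/(-8 + 10) = -3/5 + 6/2 = -3/5 + 6*(1/2) = -3/5 + 3 = 12/5)
x(-3, 2/2) + 39*103 = 12/5 + 39*103 = 12/5 + 4017 = 20097/5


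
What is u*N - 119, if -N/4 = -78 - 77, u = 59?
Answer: 36461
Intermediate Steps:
N = 620 (N = -4*(-78 - 77) = -4*(-155) = 620)
u*N - 119 = 59*620 - 119 = 36580 - 119 = 36461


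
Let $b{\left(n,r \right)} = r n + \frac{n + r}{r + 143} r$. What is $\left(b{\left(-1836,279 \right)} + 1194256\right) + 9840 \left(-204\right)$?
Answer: $- \frac{559731259}{422} \approx -1.3264 \cdot 10^{6}$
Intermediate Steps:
$b{\left(n,r \right)} = n r + \frac{r \left(n + r\right)}{143 + r}$ ($b{\left(n,r \right)} = n r + \frac{n + r}{143 + r} r = n r + \frac{r \left(n + r\right)}{143 + r}$)
$\left(b{\left(-1836,279 \right)} + 1194256\right) + 9840 \left(-204\right) = \left(\frac{279 \left(279 + 144 \left(-1836\right) - 512244\right)}{143 + 279} + 1194256\right) + 9840 \left(-204\right) = \left(\frac{279 \left(279 - 264384 - 512244\right)}{422} + 1194256\right) - 2007360 = \left(279 \cdot \frac{1}{422} \left(-776349\right) + 1194256\right) - 2007360 = \left(- \frac{216601371}{422} + 1194256\right) - 2007360 = \frac{287374661}{422} - 2007360 = - \frac{559731259}{422}$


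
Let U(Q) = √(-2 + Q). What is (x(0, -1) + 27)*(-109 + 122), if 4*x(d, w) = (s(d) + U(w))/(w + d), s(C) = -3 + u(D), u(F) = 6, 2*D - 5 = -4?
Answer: 1365/4 - 13*I*√3/4 ≈ 341.25 - 5.6292*I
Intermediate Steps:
D = ½ (D = 5/2 + (½)*(-4) = 5/2 - 2 = ½ ≈ 0.50000)
s(C) = 3 (s(C) = -3 + 6 = 3)
x(d, w) = (3 + √(-2 + w))/(4*(d + w)) (x(d, w) = ((3 + √(-2 + w))/(w + d))/4 = ((3 + √(-2 + w))/(d + w))/4 = (3 + √(-2 + w))/(4*(d + w)))
(x(0, -1) + 27)*(-109 + 122) = ((3 + √(-2 - 1))/(4*(0 - 1)) + 27)*(-109 + 122) = ((¼)*(3 + √(-3))/(-1) + 27)*13 = ((¼)*(-1)*(3 + I*√3) + 27)*13 = ((-¾ - I*√3/4) + 27)*13 = (105/4 - I*√3/4)*13 = 1365/4 - 13*I*√3/4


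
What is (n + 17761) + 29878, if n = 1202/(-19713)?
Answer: 939106405/19713 ≈ 47639.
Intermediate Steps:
n = -1202/19713 (n = 1202*(-1/19713) = -1202/19713 ≈ -0.060975)
(n + 17761) + 29878 = (-1202/19713 + 17761) + 29878 = 350121391/19713 + 29878 = 939106405/19713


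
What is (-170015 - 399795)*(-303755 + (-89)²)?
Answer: 168569171540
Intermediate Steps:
(-170015 - 399795)*(-303755 + (-89)²) = -569810*(-303755 + 7921) = -569810*(-295834) = 168569171540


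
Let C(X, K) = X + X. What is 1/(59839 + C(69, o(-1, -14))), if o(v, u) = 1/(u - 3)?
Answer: 1/59977 ≈ 1.6673e-5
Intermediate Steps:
o(v, u) = 1/(-3 + u)
C(X, K) = 2*X
1/(59839 + C(69, o(-1, -14))) = 1/(59839 + 2*69) = 1/(59839 + 138) = 1/59977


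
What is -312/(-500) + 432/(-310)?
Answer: -2982/3875 ≈ -0.76955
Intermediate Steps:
-312/(-500) + 432/(-310) = -312*(-1/500) + 432*(-1/310) = 78/125 - 216/155 = -2982/3875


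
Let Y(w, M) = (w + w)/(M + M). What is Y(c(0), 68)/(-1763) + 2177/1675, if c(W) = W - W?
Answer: 2177/1675 ≈ 1.2997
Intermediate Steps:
c(W) = 0
Y(w, M) = w/M (Y(w, M) = (2*w)/((2*M)) = (2*w)*(1/(2*M)) = w/M)
Y(c(0), 68)/(-1763) + 2177/1675 = (0/68)/(-1763) + 2177/1675 = (0*(1/68))*(-1/1763) + 2177*(1/1675) = 0*(-1/1763) + 2177/1675 = 0 + 2177/1675 = 2177/1675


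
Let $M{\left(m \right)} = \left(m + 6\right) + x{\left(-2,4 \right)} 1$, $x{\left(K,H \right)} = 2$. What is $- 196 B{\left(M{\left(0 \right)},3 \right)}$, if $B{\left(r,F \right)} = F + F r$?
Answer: $-5292$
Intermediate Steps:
$M{\left(m \right)} = 8 + m$ ($M{\left(m \right)} = \left(m + 6\right) + 2 \cdot 1 = \left(6 + m\right) + 2 = 8 + m$)
$- 196 B{\left(M{\left(0 \right)},3 \right)} = - 196 \cdot 3 \left(1 + \left(8 + 0\right)\right) = - 196 \cdot 3 \left(1 + 8\right) = - 196 \cdot 3 \cdot 9 = \left(-196\right) 27 = -5292$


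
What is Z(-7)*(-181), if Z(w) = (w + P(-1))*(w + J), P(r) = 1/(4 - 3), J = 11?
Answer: 4344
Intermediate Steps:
P(r) = 1 (P(r) = 1/1 = 1)
Z(w) = (1 + w)*(11 + w) (Z(w) = (w + 1)*(w + 11) = (1 + w)*(11 + w))
Z(-7)*(-181) = (11 + (-7)² + 12*(-7))*(-181) = (11 + 49 - 84)*(-181) = -24*(-181) = 4344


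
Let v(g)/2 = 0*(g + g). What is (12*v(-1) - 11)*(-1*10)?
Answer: 110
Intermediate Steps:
v(g) = 0 (v(g) = 2*(0*(g + g)) = 2*(0*(2*g)) = 2*0 = 0)
(12*v(-1) - 11)*(-1*10) = (12*0 - 11)*(-1*10) = (0 - 11)*(-10) = -11*(-10) = 110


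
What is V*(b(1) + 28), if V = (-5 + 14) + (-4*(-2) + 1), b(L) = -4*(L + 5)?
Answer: 72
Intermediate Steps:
b(L) = -20 - 4*L (b(L) = -4*(5 + L) = -20 - 4*L)
V = 18 (V = 9 + (8 + 1) = 9 + 9 = 18)
V*(b(1) + 28) = 18*((-20 - 4*1) + 28) = 18*((-20 - 4) + 28) = 18*(-24 + 28) = 18*4 = 72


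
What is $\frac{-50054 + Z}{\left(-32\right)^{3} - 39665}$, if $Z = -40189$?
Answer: $\frac{90243}{72433} \approx 1.2459$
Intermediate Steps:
$\frac{-50054 + Z}{\left(-32\right)^{3} - 39665} = \frac{-50054 - 40189}{\left(-32\right)^{3} - 39665} = - \frac{90243}{-32768 - 39665} = - \frac{90243}{-72433} = \left(-90243\right) \left(- \frac{1}{72433}\right) = \frac{90243}{72433}$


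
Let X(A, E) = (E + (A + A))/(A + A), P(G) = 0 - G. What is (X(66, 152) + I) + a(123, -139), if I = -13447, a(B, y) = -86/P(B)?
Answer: -18189934/1353 ≈ -13444.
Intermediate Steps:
P(G) = -G
X(A, E) = (E + 2*A)/(2*A) (X(A, E) = (E + 2*A)/((2*A)) = (E + 2*A)*(1/(2*A)) = (E + 2*A)/(2*A))
a(B, y) = 86/B (a(B, y) = -86*(-1/B) = -(-86)/B = 86/B)
(X(66, 152) + I) + a(123, -139) = ((66 + (½)*152)/66 - 13447) + 86/123 = ((66 + 76)/66 - 13447) + 86*(1/123) = ((1/66)*142 - 13447) + 86/123 = (71/33 - 13447) + 86/123 = -443680/33 + 86/123 = -18189934/1353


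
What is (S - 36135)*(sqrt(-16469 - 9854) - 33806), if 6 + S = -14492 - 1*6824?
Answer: 1942391342 - 57457*I*sqrt(26323) ≈ 1.9424e+9 - 9.322e+6*I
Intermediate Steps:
S = -21322 (S = -6 + (-14492 - 1*6824) = -6 + (-14492 - 6824) = -6 - 21316 = -21322)
(S - 36135)*(sqrt(-16469 - 9854) - 33806) = (-21322 - 36135)*(sqrt(-16469 - 9854) - 33806) = -57457*(sqrt(-26323) - 33806) = -57457*(I*sqrt(26323) - 33806) = -57457*(-33806 + I*sqrt(26323)) = 1942391342 - 57457*I*sqrt(26323)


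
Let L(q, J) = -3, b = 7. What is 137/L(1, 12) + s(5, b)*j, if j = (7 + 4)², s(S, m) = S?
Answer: 1678/3 ≈ 559.33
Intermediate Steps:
j = 121 (j = 11² = 121)
137/L(1, 12) + s(5, b)*j = 137/(-3) + 5*121 = 137*(-⅓) + 605 = -137/3 + 605 = 1678/3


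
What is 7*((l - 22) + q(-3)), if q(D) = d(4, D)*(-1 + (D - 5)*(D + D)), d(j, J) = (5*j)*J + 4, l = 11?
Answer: -18501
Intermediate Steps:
d(j, J) = 4 + 5*J*j (d(j, J) = 5*J*j + 4 = 4 + 5*J*j)
q(D) = (-1 + 2*D*(-5 + D))*(4 + 20*D) (q(D) = (4 + 5*D*4)*(-1 + (D - 5)*(D + D)) = (4 + 20*D)*(-1 + (-5 + D)*(2*D)) = (4 + 20*D)*(-1 + 2*D*(-5 + D)) = (-1 + 2*D*(-5 + D))*(4 + 20*D))
7*((l - 22) + q(-3)) = 7*((11 - 22) + (-4 - 192*(-3)² - 60*(-3) + 40*(-3)³)) = 7*(-11 + (-4 - 192*9 + 180 + 40*(-27))) = 7*(-11 + (-4 - 1728 + 180 - 1080)) = 7*(-11 - 2632) = 7*(-2643) = -18501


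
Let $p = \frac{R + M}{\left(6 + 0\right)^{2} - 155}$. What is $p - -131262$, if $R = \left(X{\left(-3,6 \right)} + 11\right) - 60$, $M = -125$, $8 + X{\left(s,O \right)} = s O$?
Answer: $\frac{15620378}{119} \approx 1.3126 \cdot 10^{5}$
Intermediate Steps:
$X{\left(s,O \right)} = -8 + O s$ ($X{\left(s,O \right)} = -8 + s O = -8 + O s$)
$R = -75$ ($R = \left(\left(-8 + 6 \left(-3\right)\right) + 11\right) - 60 = \left(\left(-8 - 18\right) + 11\right) - 60 = \left(-26 + 11\right) - 60 = -15 - 60 = -75$)
$p = \frac{200}{119}$ ($p = \frac{-75 - 125}{\left(6 + 0\right)^{2} - 155} = - \frac{200}{6^{2} - 155} = - \frac{200}{36 - 155} = - \frac{200}{-119} = \left(-200\right) \left(- \frac{1}{119}\right) = \frac{200}{119} \approx 1.6807$)
$p - -131262 = \frac{200}{119} - -131262 = \frac{200}{119} + 131262 = \frac{15620378}{119}$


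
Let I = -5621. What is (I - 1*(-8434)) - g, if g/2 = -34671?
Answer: 72155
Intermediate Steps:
g = -69342 (g = 2*(-34671) = -69342)
(I - 1*(-8434)) - g = (-5621 - 1*(-8434)) - 1*(-69342) = (-5621 + 8434) + 69342 = 2813 + 69342 = 72155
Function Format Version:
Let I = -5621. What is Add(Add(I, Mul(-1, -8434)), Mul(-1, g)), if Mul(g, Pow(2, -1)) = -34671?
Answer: 72155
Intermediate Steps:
g = -69342 (g = Mul(2, -34671) = -69342)
Add(Add(I, Mul(-1, -8434)), Mul(-1, g)) = Add(Add(-5621, Mul(-1, -8434)), Mul(-1, -69342)) = Add(Add(-5621, 8434), 69342) = Add(2813, 69342) = 72155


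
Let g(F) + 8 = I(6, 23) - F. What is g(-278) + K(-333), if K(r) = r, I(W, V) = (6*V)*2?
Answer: 213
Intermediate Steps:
I(W, V) = 12*V
g(F) = 268 - F (g(F) = -8 + (12*23 - F) = -8 + (276 - F) = 268 - F)
g(-278) + K(-333) = (268 - 1*(-278)) - 333 = (268 + 278) - 333 = 546 - 333 = 213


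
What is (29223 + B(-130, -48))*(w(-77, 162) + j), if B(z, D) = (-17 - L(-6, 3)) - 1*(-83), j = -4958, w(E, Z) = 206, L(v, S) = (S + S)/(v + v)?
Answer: -139183704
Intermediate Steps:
L(v, S) = S/v (L(v, S) = (2*S)/((2*v)) = (2*S)*(1/(2*v)) = S/v)
B(z, D) = 133/2 (B(z, D) = (-17 - 3/(-6)) - 1*(-83) = (-17 - 3*(-1)/6) + 83 = (-17 - 1*(-½)) + 83 = (-17 + ½) + 83 = -33/2 + 83 = 133/2)
(29223 + B(-130, -48))*(w(-77, 162) + j) = (29223 + 133/2)*(206 - 4958) = (58579/2)*(-4752) = -139183704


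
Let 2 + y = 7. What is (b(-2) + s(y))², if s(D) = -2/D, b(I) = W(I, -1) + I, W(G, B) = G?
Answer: 484/25 ≈ 19.360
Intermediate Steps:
y = 5 (y = -2 + 7 = 5)
b(I) = 2*I (b(I) = I + I = 2*I)
(b(-2) + s(y))² = (2*(-2) - 2/5)² = (-4 - 2*⅕)² = (-4 - ⅖)² = (-22/5)² = 484/25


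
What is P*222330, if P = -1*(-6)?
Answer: 1333980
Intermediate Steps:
P = 6
P*222330 = 6*222330 = 1333980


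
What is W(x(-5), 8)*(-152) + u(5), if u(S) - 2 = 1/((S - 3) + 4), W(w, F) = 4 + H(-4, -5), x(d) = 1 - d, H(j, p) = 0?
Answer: -3635/6 ≈ -605.83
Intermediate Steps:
W(w, F) = 4 (W(w, F) = 4 + 0 = 4)
u(S) = 2 + 1/(1 + S) (u(S) = 2 + 1/((S - 3) + 4) = 2 + 1/((-3 + S) + 4) = 2 + 1/(1 + S))
W(x(-5), 8)*(-152) + u(5) = 4*(-152) + (3 + 2*5)/(1 + 5) = -608 + (3 + 10)/6 = -608 + (⅙)*13 = -608 + 13/6 = -3635/6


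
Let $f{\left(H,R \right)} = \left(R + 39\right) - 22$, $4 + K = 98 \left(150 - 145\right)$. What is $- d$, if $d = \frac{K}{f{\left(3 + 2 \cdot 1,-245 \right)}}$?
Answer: $\frac{81}{38} \approx 2.1316$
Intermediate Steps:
$K = 486$ ($K = -4 + 98 \left(150 - 145\right) = -4 + 98 \cdot 5 = -4 + 490 = 486$)
$f{\left(H,R \right)} = 17 + R$ ($f{\left(H,R \right)} = \left(39 + R\right) - 22 = 17 + R$)
$d = - \frac{81}{38}$ ($d = \frac{486}{17 - 245} = \frac{486}{-228} = 486 \left(- \frac{1}{228}\right) = - \frac{81}{38} \approx -2.1316$)
$- d = \left(-1\right) \left(- \frac{81}{38}\right) = \frac{81}{38}$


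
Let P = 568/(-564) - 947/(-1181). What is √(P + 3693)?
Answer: √102398405172438/166521 ≈ 60.768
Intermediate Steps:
P = -34175/166521 (P = 568*(-1/564) - 947*(-1/1181) = -142/141 + 947/1181 = -34175/166521 ≈ -0.20523)
√(P + 3693) = √(-34175/166521 + 3693) = √(614927878/166521) = √102398405172438/166521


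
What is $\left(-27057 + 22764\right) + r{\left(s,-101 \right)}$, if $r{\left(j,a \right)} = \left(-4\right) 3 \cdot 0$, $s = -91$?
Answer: $-4293$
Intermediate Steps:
$r{\left(j,a \right)} = 0$ ($r{\left(j,a \right)} = \left(-12\right) 0 = 0$)
$\left(-27057 + 22764\right) + r{\left(s,-101 \right)} = \left(-27057 + 22764\right) + 0 = -4293 + 0 = -4293$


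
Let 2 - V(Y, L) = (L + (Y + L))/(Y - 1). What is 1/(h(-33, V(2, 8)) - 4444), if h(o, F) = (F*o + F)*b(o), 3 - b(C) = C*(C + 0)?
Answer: -1/560476 ≈ -1.7842e-6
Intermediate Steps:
b(C) = 3 - C² (b(C) = 3 - C*(C + 0) = 3 - C*C = 3 - C²)
V(Y, L) = 2 - (Y + 2*L)/(-1 + Y) (V(Y, L) = 2 - (L + (Y + L))/(Y - 1) = 2 - (L + (L + Y))/(-1 + Y) = 2 - (Y + 2*L)/(-1 + Y))
h(o, F) = (3 - o²)*(F + F*o) (h(o, F) = (F*o + F)*(3 - o²) = (F + F*o)*(3 - o²) = (3 - o²)*(F + F*o))
1/(h(-33, V(2, 8)) - 4444) = 1/(-(-2 + 2 - 2*8)/(-1 + 2)*(1 - 33)*(-3 + (-33)²) - 4444) = 1/(-1*(-2 + 2 - 16)/1*(-32)*(-3 + 1089) - 4444) = 1/(-1*1*(-16)*(-32)*1086 - 4444) = 1/(-1*(-16)*(-32)*1086 - 4444) = 1/(-556032 - 4444) = 1/(-560476) = -1/560476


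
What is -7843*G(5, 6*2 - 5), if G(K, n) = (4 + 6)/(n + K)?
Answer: -39215/6 ≈ -6535.8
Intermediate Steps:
G(K, n) = 10/(K + n)
-7843*G(5, 6*2 - 5) = -78430/(5 + (6*2 - 5)) = -78430/(5 + (12 - 5)) = -78430/(5 + 7) = -78430/12 = -7843*⅚ = -39215/6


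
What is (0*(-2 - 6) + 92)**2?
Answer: 8464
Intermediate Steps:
(0*(-2 - 6) + 92)**2 = (0*(-8) + 92)**2 = (0 + 92)**2 = 92**2 = 8464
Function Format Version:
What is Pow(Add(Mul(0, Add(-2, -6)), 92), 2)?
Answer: 8464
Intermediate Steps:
Pow(Add(Mul(0, Add(-2, -6)), 92), 2) = Pow(Add(Mul(0, -8), 92), 2) = Pow(Add(0, 92), 2) = Pow(92, 2) = 8464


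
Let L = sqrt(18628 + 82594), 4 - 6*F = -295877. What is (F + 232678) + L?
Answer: 563983/2 + sqrt(101222) ≈ 2.8231e+5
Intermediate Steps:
F = 98627/2 (F = 2/3 - 1/6*(-295877) = 2/3 + 295877/6 = 98627/2 ≈ 49314.)
L = sqrt(101222) ≈ 318.15
(F + 232678) + L = (98627/2 + 232678) + sqrt(101222) = 563983/2 + sqrt(101222)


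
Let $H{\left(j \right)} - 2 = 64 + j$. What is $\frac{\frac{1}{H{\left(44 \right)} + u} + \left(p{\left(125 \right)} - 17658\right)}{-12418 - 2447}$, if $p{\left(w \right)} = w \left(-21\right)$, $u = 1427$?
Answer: $\frac{6234994}{4569501} \approx 1.3645$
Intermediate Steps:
$H{\left(j \right)} = 66 + j$ ($H{\left(j \right)} = 2 + \left(64 + j\right) = 66 + j$)
$p{\left(w \right)} = - 21 w$
$\frac{\frac{1}{H{\left(44 \right)} + u} + \left(p{\left(125 \right)} - 17658\right)}{-12418 - 2447} = \frac{\frac{1}{\left(66 + 44\right) + 1427} - 20283}{-12418 - 2447} = \frac{\frac{1}{110 + 1427} - 20283}{-14865} = \left(\frac{1}{1537} - 20283\right) \left(- \frac{1}{14865}\right) = \left(- \frac{31174970}{1537}\right) \left(- \frac{1}{14865}\right) = \frac{6234994}{4569501}$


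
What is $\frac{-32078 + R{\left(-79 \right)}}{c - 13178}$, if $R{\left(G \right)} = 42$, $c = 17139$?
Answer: $- \frac{32036}{3961} \approx -8.0879$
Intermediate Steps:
$\frac{-32078 + R{\left(-79 \right)}}{c - 13178} = \frac{-32078 + 42}{17139 - 13178} = - \frac{32036}{17139 + \left(-20006 + 6828\right)} = - \frac{32036}{17139 - 13178} = - \frac{32036}{3961}$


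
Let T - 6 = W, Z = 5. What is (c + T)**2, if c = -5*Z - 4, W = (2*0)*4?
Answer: 529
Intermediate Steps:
W = 0 (W = 0*4 = 0)
c = -29 (c = -5*5 - 4 = -25 - 4 = -29)
T = 6 (T = 6 + 0 = 6)
(c + T)**2 = (-29 + 6)**2 = (-23)**2 = 529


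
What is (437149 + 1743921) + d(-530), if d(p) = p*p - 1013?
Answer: 2460957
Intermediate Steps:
d(p) = -1013 + p**2 (d(p) = p**2 - 1013 = -1013 + p**2)
(437149 + 1743921) + d(-530) = (437149 + 1743921) + (-1013 + (-530)**2) = 2181070 + (-1013 + 280900) = 2181070 + 279887 = 2460957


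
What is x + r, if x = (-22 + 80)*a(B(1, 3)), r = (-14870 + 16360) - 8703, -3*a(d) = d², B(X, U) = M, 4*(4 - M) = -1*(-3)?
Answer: -178013/24 ≈ -7417.2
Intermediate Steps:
M = 13/4 (M = 4 - (-1)*(-3)/4 = 4 - ¼*3 = 4 - ¾ = 13/4 ≈ 3.2500)
B(X, U) = 13/4
a(d) = -d²/3
r = -7213 (r = 1490 - 8703 = -7213)
x = -4901/24 (x = (-22 + 80)*(-(13/4)²/3) = 58*(-⅓*169/16) = 58*(-169/48) = -4901/24 ≈ -204.21)
x + r = -4901/24 - 7213 = -178013/24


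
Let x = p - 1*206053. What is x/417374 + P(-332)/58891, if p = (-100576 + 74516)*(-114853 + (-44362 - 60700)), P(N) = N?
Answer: 337491158510509/24579572234 ≈ 13731.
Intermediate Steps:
p = 5730984900 (p = -26060*(-114853 - 105062) = -26060*(-219915) = 5730984900)
x = 5730778847 (x = 5730984900 - 1*206053 = 5730984900 - 206053 = 5730778847)
x/417374 + P(-332)/58891 = 5730778847/417374 - 332/58891 = 337491158510509/24579572234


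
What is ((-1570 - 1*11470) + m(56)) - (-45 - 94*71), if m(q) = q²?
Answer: -3185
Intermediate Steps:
((-1570 - 1*11470) + m(56)) - (-45 - 94*71) = ((-1570 - 1*11470) + 56²) - (-45 - 94*71) = ((-1570 - 11470) + 3136) - (-45 - 6674) = (-13040 + 3136) - 1*(-6719) = -9904 + 6719 = -3185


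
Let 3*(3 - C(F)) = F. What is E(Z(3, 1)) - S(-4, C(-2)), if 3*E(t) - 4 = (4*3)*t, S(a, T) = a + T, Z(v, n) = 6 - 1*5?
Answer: 17/3 ≈ 5.6667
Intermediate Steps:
C(F) = 3 - F/3
Z(v, n) = 1 (Z(v, n) = 6 - 5 = 1)
S(a, T) = T + a
E(t) = 4/3 + 4*t (E(t) = 4/3 + ((4*3)*t)/3 = 4/3 + (12*t)/3 = 4/3 + 4*t)
E(Z(3, 1)) - S(-4, C(-2)) = (4/3 + 4*1) - ((3 - ⅓*(-2)) - 4) = (4/3 + 4) - ((3 + ⅔) - 4) = 16/3 - (11/3 - 4) = 16/3 - 1*(-⅓) = 16/3 + ⅓ = 17/3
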